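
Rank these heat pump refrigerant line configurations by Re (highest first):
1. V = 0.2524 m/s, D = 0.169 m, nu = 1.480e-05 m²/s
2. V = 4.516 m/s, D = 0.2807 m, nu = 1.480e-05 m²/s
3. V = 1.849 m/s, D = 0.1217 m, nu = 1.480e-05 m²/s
Case 1: Re = 2882
Case 2: Re = 85651
Case 3: Re = 15204
Ranking (highest first): 2, 3, 1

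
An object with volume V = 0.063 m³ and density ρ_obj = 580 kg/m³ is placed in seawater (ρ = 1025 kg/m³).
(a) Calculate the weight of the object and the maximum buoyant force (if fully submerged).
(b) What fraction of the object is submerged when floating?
(a) W=rho_obj*g*V=580*9.81*0.063=358.5 N; F_B(max)=rho*g*V=1025*9.81*0.063=633.5 N
(b) Floating fraction=rho_obj/rho=580/1025=0.566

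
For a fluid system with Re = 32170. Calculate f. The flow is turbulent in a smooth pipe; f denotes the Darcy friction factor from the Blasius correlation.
Formula: f = \frac{0.316}{Re^{0.25}}
f = 0.316/32170^0.25 = 0.0236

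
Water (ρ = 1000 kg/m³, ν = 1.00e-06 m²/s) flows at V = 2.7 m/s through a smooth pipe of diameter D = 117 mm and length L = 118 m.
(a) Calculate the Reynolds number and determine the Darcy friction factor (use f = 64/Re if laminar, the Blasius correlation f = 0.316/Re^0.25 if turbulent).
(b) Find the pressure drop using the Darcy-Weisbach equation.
(a) Re = V·D/ν = 2.7·0.117/1.00e-06 = 315900 → turbulent (Re > 4000); f = 0.316/Re^0.25 = 0.316/315900^0.25 = 0.013329 (Blasius is strictly valid for Re ≲ 1e5; used here as the smooth-pipe estimate the problem specifies)
(b) Darcy-Weisbach: ΔP = f·(L/D)·½ρV²/1000 = 0.013329·(118/0.117)·½·1000·2.7²/1000 = 49 kPa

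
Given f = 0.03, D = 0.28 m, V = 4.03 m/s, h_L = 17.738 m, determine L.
Formula: h_L = f \frac{L}{D} \frac{V^2}{2g}
Substituting knowns: 17.738 = 0.03·(L/0.28)·4.03²/(2·9.81)
Solving for L: L = 17.738·2·9.81·0.28/(0.03·4.03²) = 200 m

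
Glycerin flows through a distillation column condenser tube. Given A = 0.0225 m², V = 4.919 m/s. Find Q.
Formula: Q = A V
Q = 0.0225·4.919·1000 = 110.7 L/s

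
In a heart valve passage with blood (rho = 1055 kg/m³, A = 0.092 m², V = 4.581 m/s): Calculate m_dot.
Formula: \dot{m} = \rho A V
m_dot = 1055·0.092·4.581 = 444.6 kg/s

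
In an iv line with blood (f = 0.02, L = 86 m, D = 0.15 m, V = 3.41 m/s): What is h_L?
Formula: h_L = f \frac{L}{D} \frac{V^2}{2g}
h_L = 0.02·(86/0.15)·3.41²/(2·9.81) = 6.796 m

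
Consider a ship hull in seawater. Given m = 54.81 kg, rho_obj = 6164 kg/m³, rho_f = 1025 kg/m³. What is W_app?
Formula: W_{app} = mg\left(1 - \frac{\rho_f}{\rho_{obj}}\right)
W_app = 54.81·9.81·(1 − 1025/6164) = 448.3 N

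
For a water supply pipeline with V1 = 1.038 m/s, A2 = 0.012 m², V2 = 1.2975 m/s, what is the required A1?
Formula: V_2 = \frac{A_1 V_1}{A_2}
Substituting knowns: 1.2975 = A1·1.038/0.012
Solving for A1: A1 = 1.2975·0.012/1.038 = 0.015 m²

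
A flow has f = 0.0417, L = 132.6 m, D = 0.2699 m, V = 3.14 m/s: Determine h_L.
Formula: h_L = f \frac{L}{D} \frac{V^2}{2g}
h_L = 0.0417·(132.6/0.2699)·3.14²/(2·9.81) = 10.3 m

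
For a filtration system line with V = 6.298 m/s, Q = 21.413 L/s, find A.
Formula: Q = A V
Substituting knowns: 21.413 = A·6.298·1000
Solving for A: A = (21.413/1000)/6.298 = 0.0034 m²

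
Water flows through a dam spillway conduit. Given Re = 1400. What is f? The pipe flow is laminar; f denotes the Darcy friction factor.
Formula: f = \frac{64}{Re}
f = 64/1400 = 0.04571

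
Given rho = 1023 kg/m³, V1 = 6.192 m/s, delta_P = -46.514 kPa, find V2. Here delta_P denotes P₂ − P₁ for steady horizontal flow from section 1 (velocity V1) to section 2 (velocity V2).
Formula: \Delta P = \frac{1}{2} \rho (V_1^2 - V_2^2)
Substituting knowns: -46.514 = 0.5·1023·(6.192² − V2²)/1000
Solving for V2: V2 = √(6.192² − 2·(-46.514·1000)/1023) = 11.37 m/s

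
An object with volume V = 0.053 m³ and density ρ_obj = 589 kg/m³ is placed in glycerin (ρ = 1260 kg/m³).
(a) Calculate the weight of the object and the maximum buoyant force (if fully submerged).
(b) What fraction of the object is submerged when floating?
(a) W=rho_obj*g*V=589*9.81*0.053=306.2 N; F_B(max)=rho*g*V=1260*9.81*0.053=655.1 N
(b) Floating fraction=rho_obj/rho=589/1260=0.467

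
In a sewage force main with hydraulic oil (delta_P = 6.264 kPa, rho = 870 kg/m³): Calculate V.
Formula: V = \sqrt{\frac{2 \Delta P}{\rho}}
V = √(2·(6.264·1000)/870) = 3.795 m/s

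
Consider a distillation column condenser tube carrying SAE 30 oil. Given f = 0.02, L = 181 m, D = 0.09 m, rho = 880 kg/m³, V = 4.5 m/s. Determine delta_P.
Formula: \Delta P = f \frac{L}{D} \frac{\rho V^2}{2}
delta_P = 0.02·(181/0.09)·0.5·880·4.5²/1000 = 358.4 kPa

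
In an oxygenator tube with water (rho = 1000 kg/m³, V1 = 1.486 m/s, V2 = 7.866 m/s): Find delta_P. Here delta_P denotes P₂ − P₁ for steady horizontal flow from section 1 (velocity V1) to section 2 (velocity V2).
Formula: \Delta P = \frac{1}{2} \rho (V_1^2 - V_2^2)
delta_P = 0.5·1000·(1.486² − 7.866²)/1000 = -29.83 kPa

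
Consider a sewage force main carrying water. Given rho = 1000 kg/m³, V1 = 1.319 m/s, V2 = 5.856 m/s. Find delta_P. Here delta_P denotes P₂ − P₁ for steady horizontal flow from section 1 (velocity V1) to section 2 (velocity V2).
Formula: \Delta P = \frac{1}{2} \rho (V_1^2 - V_2^2)
delta_P = 0.5·1000·(1.319² − 5.856²)/1000 = -16.28 kPa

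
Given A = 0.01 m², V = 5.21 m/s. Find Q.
Formula: Q = A V
Q = 0.01·5.21·1000 = 52.1 L/s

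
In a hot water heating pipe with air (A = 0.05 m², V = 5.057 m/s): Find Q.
Formula: Q = A V
Q = 0.05·5.057·1000 = 252.9 L/s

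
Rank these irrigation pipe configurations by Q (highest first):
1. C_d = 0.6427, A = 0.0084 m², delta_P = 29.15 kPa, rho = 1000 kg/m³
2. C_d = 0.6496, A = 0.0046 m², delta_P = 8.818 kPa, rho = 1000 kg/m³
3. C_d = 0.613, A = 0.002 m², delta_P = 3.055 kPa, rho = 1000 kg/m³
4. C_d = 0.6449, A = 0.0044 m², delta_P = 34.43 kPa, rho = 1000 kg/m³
Case 1: Q = 41.22 L/s
Case 2: Q = 12.55 L/s
Case 3: Q = 3.03 L/s
Case 4: Q = 23.55 L/s
Ranking (highest first): 1, 4, 2, 3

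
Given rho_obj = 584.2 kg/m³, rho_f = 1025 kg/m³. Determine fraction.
Formula: f_{sub} = \frac{\rho_{obj}}{\rho_f}
fraction = 584.2/1025 = 0.57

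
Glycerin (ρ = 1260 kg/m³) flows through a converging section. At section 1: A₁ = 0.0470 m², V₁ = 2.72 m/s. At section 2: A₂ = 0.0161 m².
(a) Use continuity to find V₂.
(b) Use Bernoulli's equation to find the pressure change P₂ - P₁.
(a) Continuity: A₁V₁=A₂V₂ -> V₂=A₁V₁/A₂=0.0470*2.72/0.0161=7.94 m/s
(b) Bernoulli: P₂-P₁=0.5*rho*(V₁^2-V₂^2)/1000=0.5*1260*(2.72^2-7.94^2)/1000=-35.06 kPa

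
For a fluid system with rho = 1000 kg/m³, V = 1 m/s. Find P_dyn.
Formula: P_{dyn} = \frac{1}{2} \rho V^2
P_dyn = 0.5·1000·1²/1000 = 0.5 kPa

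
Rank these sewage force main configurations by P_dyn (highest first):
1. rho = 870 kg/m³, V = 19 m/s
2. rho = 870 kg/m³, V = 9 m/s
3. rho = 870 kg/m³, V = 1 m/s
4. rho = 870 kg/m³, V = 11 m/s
Case 1: P_dyn = 157 kPa
Case 2: P_dyn = 35.23 kPa
Case 3: P_dyn = 0.435 kPa
Case 4: P_dyn = 52.63 kPa
Ranking (highest first): 1, 4, 2, 3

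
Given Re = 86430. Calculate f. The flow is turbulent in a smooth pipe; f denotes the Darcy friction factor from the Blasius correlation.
Formula: f = \frac{0.316}{Re^{0.25}}
f = 0.316/86430^0.25 = 0.01843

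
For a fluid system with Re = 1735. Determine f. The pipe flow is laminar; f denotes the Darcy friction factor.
Formula: f = \frac{64}{Re}
f = 64/1735 = 0.03689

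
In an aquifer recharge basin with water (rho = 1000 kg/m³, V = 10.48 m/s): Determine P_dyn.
Formula: P_{dyn} = \frac{1}{2} \rho V^2
P_dyn = 0.5·1000·10.48²/1000 = 54.92 kPa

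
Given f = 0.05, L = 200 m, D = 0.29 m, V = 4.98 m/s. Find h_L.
Formula: h_L = f \frac{L}{D} \frac{V^2}{2g}
h_L = 0.05·(200/0.29)·4.98²/(2·9.81) = 43.59 m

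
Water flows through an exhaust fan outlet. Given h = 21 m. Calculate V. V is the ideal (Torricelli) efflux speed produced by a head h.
Formula: V = \sqrt{2 g h}
V = √(2·9.81·21) = 20.3 m/s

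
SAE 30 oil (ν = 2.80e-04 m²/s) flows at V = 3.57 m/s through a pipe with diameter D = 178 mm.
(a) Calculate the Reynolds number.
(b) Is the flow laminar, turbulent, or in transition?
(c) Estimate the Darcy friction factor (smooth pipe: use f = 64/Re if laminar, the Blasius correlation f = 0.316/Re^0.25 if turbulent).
(a) Re = V·D/ν = 3.57·0.178/2.80e-04 = 2269.5
(b) Flow regime: laminar (Re < 2300)
(c) Friction factor: f = 64/Re = 64/2269.5 = 0.0282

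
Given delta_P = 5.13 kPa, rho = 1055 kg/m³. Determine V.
Formula: V = \sqrt{\frac{2 \Delta P}{\rho}}
V = √(2·(5.13·1000)/1055) = 3.119 m/s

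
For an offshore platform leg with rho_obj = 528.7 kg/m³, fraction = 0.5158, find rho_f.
Formula: f_{sub} = \frac{\rho_{obj}}{\rho_f}
Substituting knowns: 0.5158 = 528.7/rho_f
Solving for rho_f: rho_f = 528.7/0.5158 = 1025 kg/m³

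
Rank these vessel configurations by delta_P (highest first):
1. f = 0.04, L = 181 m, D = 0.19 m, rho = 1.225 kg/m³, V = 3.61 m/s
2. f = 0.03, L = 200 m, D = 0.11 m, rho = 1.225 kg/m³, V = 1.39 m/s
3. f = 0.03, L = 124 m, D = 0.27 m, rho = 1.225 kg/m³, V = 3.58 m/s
Case 1: delta_P = 0.3042 kPa
Case 2: delta_P = 0.06455 kPa
Case 3: delta_P = 0.1082 kPa
Ranking (highest first): 1, 3, 2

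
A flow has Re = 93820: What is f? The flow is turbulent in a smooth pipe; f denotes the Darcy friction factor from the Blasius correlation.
Formula: f = \frac{0.316}{Re^{0.25}}
f = 0.316/93820^0.25 = 0.01806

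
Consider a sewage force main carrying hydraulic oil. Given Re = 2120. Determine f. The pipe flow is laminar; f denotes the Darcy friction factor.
Formula: f = \frac{64}{Re}
f = 64/2120 = 0.03019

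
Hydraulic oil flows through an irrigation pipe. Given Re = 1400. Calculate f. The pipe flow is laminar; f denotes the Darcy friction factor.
Formula: f = \frac{64}{Re}
f = 64/1400 = 0.04571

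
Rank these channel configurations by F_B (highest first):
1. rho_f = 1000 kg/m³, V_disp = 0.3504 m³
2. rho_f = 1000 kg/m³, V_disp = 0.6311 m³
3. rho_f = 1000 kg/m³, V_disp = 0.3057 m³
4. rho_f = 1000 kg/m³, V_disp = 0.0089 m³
Case 1: F_B = 3437 N
Case 2: F_B = 6191 N
Case 3: F_B = 2999 N
Case 4: F_B = 87.31 N
Ranking (highest first): 2, 1, 3, 4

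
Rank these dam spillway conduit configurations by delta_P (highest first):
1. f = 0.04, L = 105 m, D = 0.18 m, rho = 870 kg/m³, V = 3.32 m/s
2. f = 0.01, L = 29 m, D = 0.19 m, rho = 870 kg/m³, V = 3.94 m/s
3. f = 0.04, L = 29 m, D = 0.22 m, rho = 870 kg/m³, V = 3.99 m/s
Case 1: delta_P = 111.9 kPa
Case 2: delta_P = 10.31 kPa
Case 3: delta_P = 36.51 kPa
Ranking (highest first): 1, 3, 2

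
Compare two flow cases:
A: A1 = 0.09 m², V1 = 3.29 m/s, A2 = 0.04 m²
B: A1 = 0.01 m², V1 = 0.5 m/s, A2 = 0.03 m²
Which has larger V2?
V2(A) = 7.402 m/s, V2(B) = 0.1667 m/s. Answer: A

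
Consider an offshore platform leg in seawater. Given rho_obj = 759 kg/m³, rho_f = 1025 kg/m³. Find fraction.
Formula: f_{sub} = \frac{\rho_{obj}}{\rho_f}
fraction = 759/1025 = 0.7405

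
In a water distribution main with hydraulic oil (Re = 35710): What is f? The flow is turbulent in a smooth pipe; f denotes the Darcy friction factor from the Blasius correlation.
Formula: f = \frac{0.316}{Re^{0.25}}
f = 0.316/35710^0.25 = 0.02299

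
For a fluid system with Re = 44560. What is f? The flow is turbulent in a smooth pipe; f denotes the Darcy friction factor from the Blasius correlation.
Formula: f = \frac{0.316}{Re^{0.25}}
f = 0.316/44560^0.25 = 0.02175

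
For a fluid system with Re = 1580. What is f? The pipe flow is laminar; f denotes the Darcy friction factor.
Formula: f = \frac{64}{Re}
f = 64/1580 = 0.04051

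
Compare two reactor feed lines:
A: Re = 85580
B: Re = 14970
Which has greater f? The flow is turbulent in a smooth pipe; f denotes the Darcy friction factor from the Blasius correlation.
f(A) = 0.01848, f(B) = 0.02857. Answer: B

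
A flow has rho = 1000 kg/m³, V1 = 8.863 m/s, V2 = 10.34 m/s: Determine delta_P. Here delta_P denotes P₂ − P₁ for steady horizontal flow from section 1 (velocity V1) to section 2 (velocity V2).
Formula: \Delta P = \frac{1}{2} \rho (V_1^2 - V_2^2)
delta_P = 0.5·1000·(8.863² − 10.34²)/1000 = -14.18 kPa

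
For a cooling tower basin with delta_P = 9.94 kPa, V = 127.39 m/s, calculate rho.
Formula: V = \sqrt{\frac{2 \Delta P}{\rho}}
Substituting knowns: 127.39 = √(2·(9.94·1000)/rho)
Solving for rho: rho = 2·(9.94·1000)/127.39² = 1.225 kg/m³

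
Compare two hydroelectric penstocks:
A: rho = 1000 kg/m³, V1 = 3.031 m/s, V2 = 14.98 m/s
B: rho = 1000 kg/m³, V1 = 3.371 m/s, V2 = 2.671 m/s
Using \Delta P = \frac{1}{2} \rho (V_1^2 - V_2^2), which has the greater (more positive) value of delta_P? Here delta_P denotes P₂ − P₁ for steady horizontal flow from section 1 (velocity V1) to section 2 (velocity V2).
delta_P(A) = -107.6 kPa, delta_P(B) = 2.115 kPa. Answer: B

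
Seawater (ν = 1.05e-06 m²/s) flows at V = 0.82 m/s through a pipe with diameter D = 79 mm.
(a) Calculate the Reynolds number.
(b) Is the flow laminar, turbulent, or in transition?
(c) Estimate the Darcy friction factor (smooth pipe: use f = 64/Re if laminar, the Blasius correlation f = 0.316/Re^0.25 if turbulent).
(a) Re = V·D/ν = 0.82·0.079/1.05e-06 = 61695
(b) Flow regime: turbulent (Re > 4000)
(c) Friction factor: f = 0.316/Re^0.25 = 0.316/61695^0.25 = 0.02005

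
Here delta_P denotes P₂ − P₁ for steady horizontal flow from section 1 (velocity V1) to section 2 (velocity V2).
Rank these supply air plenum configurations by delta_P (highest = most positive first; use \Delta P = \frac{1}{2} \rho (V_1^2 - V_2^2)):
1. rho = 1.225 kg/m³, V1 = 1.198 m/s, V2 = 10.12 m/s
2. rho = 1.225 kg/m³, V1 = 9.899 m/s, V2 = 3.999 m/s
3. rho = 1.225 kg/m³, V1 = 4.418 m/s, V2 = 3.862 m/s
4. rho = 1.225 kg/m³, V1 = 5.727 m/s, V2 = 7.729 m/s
Case 1: delta_P = -0.06185 kPa
Case 2: delta_P = 0.05022 kPa
Case 3: delta_P = 0.00282 kPa
Case 4: delta_P = -0.0165 kPa
Ranking (highest first): 2, 3, 4, 1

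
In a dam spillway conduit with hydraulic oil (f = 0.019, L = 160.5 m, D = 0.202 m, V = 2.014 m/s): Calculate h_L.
Formula: h_L = f \frac{L}{D} \frac{V^2}{2g}
h_L = 0.019·(160.5/0.202)·2.014²/(2·9.81) = 3.121 m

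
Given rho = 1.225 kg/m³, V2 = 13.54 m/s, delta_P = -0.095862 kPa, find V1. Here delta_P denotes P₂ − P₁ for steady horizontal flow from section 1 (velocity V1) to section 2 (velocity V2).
Formula: \Delta P = \frac{1}{2} \rho (V_1^2 - V_2^2)
Substituting knowns: -0.095862 = 0.5·1.225·(V1² − 13.54²)/1000
Solving for V1: V1 = √(13.54² + 2·(-0.095862·1000)/1.225) = 5.179 m/s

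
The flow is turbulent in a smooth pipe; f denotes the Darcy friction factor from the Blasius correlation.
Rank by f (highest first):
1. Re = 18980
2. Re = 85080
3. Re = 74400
Case 1: f = 0.02692
Case 2: f = 0.0185
Case 3: f = 0.01913
Ranking (highest first): 1, 3, 2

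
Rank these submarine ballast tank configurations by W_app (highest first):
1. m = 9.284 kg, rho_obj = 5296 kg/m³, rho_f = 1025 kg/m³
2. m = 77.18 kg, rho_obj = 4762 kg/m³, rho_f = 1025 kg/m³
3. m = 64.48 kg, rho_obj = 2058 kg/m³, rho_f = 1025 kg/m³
Case 1: W_app = 73.45 N
Case 2: W_app = 594.2 N
Case 3: W_app = 317.5 N
Ranking (highest first): 2, 3, 1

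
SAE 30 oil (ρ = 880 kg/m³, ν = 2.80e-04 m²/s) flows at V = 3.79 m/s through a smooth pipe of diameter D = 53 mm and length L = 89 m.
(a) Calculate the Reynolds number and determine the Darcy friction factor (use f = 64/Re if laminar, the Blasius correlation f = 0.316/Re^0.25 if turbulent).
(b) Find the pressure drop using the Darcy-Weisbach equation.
(a) Re = V·D/ν = 3.79·0.053/2.80e-04 = 717.39 → laminar (Re < 2300); f = 64/Re = 64/717.39 = 0.089212
(b) Darcy-Weisbach: ΔP = f·(L/D)·½ρV²/1000 = 0.089212·(89/0.053)·½·880·3.79²/1000 = 946.8 kPa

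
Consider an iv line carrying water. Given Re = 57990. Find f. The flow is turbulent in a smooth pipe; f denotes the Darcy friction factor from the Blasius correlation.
Formula: f = \frac{0.316}{Re^{0.25}}
f = 0.316/57990^0.25 = 0.02036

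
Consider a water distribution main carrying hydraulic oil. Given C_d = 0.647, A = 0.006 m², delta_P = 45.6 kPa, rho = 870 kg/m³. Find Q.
Formula: Q = C_d A \sqrt{\frac{2 \Delta P}{\rho}}
Q = 0.647·0.006·√(2·(45.6·1000)/870)·1000 = 39.75 L/s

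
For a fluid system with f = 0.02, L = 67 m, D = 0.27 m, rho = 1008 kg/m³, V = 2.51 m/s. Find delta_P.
Formula: \Delta P = f \frac{L}{D} \frac{\rho V^2}{2}
delta_P = 0.02·(67/0.27)·0.5·1008·2.51²/1000 = 15.76 kPa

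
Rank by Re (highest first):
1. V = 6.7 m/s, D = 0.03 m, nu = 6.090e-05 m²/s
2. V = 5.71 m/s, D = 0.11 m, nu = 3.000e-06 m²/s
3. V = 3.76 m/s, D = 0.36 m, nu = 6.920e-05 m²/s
Case 1: Re = 3300
Case 2: Re = 209367
Case 3: Re = 19561
Ranking (highest first): 2, 3, 1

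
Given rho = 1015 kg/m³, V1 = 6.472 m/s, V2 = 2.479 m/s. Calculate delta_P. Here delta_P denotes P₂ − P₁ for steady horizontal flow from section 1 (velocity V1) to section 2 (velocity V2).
Formula: \Delta P = \frac{1}{2} \rho (V_1^2 - V_2^2)
delta_P = 0.5·1015·(6.472² − 2.479²)/1000 = 18.14 kPa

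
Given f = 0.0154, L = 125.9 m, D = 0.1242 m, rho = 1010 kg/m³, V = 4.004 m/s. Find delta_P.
Formula: \Delta P = f \frac{L}{D} \frac{\rho V^2}{2}
delta_P = 0.0154·(125.9/0.1242)·0.5·1010·4.004²/1000 = 126.4 kPa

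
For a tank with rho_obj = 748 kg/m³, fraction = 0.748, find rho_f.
Formula: f_{sub} = \frac{\rho_{obj}}{\rho_f}
Substituting knowns: 0.748 = 748/rho_f
Solving for rho_f: rho_f = 748/0.748 = 1000 kg/m³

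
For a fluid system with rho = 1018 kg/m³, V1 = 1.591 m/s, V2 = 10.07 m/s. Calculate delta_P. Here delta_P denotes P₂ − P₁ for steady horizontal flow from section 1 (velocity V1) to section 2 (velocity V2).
Formula: \Delta P = \frac{1}{2} \rho (V_1^2 - V_2^2)
delta_P = 0.5·1018·(1.591² − 10.07²)/1000 = -50.33 kPa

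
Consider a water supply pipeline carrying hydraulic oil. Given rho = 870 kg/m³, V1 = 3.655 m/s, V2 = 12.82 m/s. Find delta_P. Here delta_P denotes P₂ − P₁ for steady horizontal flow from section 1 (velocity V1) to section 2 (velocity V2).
Formula: \Delta P = \frac{1}{2} \rho (V_1^2 - V_2^2)
delta_P = 0.5·870·(3.655² − 12.82²)/1000 = -65.68 kPa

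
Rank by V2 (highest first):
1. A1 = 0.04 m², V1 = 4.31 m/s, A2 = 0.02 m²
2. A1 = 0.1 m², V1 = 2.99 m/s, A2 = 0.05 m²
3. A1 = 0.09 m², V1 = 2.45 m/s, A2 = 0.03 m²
Case 1: V2 = 8.62 m/s
Case 2: V2 = 5.98 m/s
Case 3: V2 = 7.35 m/s
Ranking (highest first): 1, 3, 2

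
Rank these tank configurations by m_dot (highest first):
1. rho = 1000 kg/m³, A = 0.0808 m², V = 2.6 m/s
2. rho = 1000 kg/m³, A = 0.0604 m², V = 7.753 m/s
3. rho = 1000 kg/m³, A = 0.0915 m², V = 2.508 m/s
Case 1: m_dot = 210.1 kg/s
Case 2: m_dot = 468.3 kg/s
Case 3: m_dot = 229.5 kg/s
Ranking (highest first): 2, 3, 1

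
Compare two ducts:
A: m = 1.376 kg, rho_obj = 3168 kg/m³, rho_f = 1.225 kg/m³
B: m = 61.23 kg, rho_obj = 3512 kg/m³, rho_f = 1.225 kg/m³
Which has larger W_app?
W_app(A) = 13.49 N, W_app(B) = 600.5 N. Answer: B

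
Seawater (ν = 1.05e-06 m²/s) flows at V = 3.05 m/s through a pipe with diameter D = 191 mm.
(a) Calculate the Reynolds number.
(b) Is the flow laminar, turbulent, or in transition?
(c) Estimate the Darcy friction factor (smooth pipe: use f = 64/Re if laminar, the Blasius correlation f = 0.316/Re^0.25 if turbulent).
(a) Re = V·D/ν = 3.05·0.191/1.05e-06 = 554810
(b) Flow regime: turbulent (Re > 4000)
(c) Friction factor: f = 0.316/Re^0.25 = 0.316/554810^0.25 = 0.01158 (Blasius is strictly valid for Re ≲ 1e5; used here as the smooth-pipe estimate the problem specifies)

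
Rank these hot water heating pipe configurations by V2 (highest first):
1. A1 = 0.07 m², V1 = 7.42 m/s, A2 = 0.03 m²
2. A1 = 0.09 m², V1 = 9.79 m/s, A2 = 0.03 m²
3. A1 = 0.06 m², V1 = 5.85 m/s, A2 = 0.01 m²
Case 1: V2 = 17.31 m/s
Case 2: V2 = 29.37 m/s
Case 3: V2 = 35.1 m/s
Ranking (highest first): 3, 2, 1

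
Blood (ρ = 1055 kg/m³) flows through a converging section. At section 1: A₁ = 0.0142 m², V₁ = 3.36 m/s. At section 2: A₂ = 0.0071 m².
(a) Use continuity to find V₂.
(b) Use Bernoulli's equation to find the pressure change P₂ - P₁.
(a) Continuity: A₁V₁=A₂V₂ -> V₂=A₁V₁/A₂=0.0142*3.36/0.0071=6.72 m/s
(b) Bernoulli: P₂-P₁=0.5*rho*(V₁^2-V₂^2)/1000=0.5*1055*(3.36^2-6.72^2)/1000=-17.87 kPa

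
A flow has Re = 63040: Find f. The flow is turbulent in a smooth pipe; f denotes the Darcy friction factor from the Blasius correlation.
Formula: f = \frac{0.316}{Re^{0.25}}
f = 0.316/63040^0.25 = 0.01994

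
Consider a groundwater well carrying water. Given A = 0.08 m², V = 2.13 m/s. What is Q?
Formula: Q = A V
Q = 0.08·2.13·1000 = 170.4 L/s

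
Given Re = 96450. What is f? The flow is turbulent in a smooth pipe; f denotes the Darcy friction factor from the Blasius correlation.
Formula: f = \frac{0.316}{Re^{0.25}}
f = 0.316/96450^0.25 = 0.01793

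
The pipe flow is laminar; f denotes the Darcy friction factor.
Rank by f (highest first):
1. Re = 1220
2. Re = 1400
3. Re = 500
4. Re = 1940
Case 1: f = 0.05246
Case 2: f = 0.04571
Case 3: f = 0.128
Case 4: f = 0.03299
Ranking (highest first): 3, 1, 2, 4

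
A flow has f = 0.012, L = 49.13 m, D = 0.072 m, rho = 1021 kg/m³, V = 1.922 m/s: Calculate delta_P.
Formula: \Delta P = f \frac{L}{D} \frac{\rho V^2}{2}
delta_P = 0.012·(49.13/0.072)·0.5·1021·1.922²/1000 = 15.44 kPa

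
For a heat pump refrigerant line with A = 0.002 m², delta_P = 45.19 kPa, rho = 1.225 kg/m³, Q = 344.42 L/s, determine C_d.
Formula: Q = C_d A \sqrt{\frac{2 \Delta P}{\rho}}
Substituting knowns: 344.42 = C_d·0.002·√(2·(45.19·1000)/1.225)·1000
Solving for C_d: C_d = (344.42/1000)/(0.002·√(2·(45.19·1000)/1.225)) = 0.634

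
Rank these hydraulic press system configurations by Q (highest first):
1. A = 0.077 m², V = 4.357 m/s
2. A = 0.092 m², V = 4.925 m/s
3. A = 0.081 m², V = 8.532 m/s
Case 1: Q = 335.5 L/s
Case 2: Q = 453.1 L/s
Case 3: Q = 691.1 L/s
Ranking (highest first): 3, 2, 1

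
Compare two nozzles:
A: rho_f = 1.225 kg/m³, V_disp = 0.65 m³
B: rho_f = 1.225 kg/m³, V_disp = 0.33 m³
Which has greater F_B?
F_B(A) = 7.811 N, F_B(B) = 3.966 N. Answer: A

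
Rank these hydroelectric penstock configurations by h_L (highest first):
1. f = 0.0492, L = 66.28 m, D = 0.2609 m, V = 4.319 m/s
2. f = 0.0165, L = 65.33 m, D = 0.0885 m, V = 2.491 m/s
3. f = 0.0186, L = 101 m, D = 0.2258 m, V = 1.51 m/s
Case 1: h_L = 11.88 m
Case 2: h_L = 3.852 m
Case 3: h_L = 0.9669 m
Ranking (highest first): 1, 2, 3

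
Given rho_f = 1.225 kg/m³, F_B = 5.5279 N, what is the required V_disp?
Formula: F_B = \rho_f g V_{disp}
Substituting knowns: 5.5279 = 1.225·9.81·V_disp
Solving for V_disp: V_disp = 5.5279/(1.225·9.81) = 0.46 m³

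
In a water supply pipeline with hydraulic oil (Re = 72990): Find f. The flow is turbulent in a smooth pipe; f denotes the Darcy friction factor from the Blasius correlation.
Formula: f = \frac{0.316}{Re^{0.25}}
f = 0.316/72990^0.25 = 0.01923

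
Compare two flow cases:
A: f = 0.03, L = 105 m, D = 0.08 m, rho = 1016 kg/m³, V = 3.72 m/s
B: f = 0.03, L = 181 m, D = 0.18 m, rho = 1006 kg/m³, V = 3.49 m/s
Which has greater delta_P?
delta_P(A) = 276.8 kPa, delta_P(B) = 184.8 kPa. Answer: A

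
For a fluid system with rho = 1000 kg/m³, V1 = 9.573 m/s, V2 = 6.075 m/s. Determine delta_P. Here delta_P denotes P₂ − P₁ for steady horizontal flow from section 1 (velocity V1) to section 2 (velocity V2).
Formula: \Delta P = \frac{1}{2} \rho (V_1^2 - V_2^2)
delta_P = 0.5·1000·(9.573² − 6.075²)/1000 = 27.37 kPa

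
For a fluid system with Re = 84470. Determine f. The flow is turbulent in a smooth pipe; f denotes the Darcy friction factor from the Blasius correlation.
Formula: f = \frac{0.316}{Re^{0.25}}
f = 0.316/84470^0.25 = 0.01854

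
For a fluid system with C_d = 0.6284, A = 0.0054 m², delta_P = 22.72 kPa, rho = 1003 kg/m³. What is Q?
Formula: Q = C_d A \sqrt{\frac{2 \Delta P}{\rho}}
Q = 0.6284·0.0054·√(2·(22.72·1000)/1003)·1000 = 22.84 L/s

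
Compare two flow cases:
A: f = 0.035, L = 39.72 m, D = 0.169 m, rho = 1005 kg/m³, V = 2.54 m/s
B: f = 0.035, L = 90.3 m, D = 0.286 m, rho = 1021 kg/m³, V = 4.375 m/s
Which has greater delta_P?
delta_P(A) = 26.67 kPa, delta_P(B) = 108 kPa. Answer: B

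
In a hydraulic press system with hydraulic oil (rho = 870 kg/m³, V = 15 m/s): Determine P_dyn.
Formula: P_{dyn} = \frac{1}{2} \rho V^2
P_dyn = 0.5·870·15²/1000 = 97.88 kPa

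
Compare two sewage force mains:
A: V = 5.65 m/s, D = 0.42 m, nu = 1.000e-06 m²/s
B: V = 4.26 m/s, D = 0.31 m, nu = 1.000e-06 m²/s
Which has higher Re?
Re(A) = 2.373e+06, Re(B) = 1.321e+06. Answer: A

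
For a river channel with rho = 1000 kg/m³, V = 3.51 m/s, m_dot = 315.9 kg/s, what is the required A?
Formula: \dot{m} = \rho A V
Substituting knowns: 315.9 = 1000·A·3.51
Solving for A: A = 315.9/(1000·3.51) = 0.09 m²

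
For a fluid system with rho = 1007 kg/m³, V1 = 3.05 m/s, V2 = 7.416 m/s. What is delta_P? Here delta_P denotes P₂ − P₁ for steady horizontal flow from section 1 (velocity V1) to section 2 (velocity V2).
Formula: \Delta P = \frac{1}{2} \rho (V_1^2 - V_2^2)
delta_P = 0.5·1007·(3.05² − 7.416²)/1000 = -23.01 kPa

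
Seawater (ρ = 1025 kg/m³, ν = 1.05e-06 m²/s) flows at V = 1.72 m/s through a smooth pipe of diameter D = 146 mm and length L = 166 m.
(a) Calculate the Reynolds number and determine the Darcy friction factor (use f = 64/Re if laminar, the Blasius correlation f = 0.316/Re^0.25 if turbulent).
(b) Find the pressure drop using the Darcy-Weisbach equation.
(a) Re = V·D/ν = 1.72·0.146/1.05e-06 = 239160 → turbulent (Re > 4000); f = 0.316/Re^0.25 = 0.316/239160^0.25 = 0.014289 (Blasius is strictly valid for Re ≲ 1e5; used here as the smooth-pipe estimate the problem specifies)
(b) Darcy-Weisbach: ΔP = f·(L/D)·½ρV²/1000 = 0.014289·(166/0.146)·½·1025·1.72²/1000 = 24.63 kPa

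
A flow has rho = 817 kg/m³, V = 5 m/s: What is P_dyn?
Formula: P_{dyn} = \frac{1}{2} \rho V^2
P_dyn = 0.5·817·5²/1000 = 10.21 kPa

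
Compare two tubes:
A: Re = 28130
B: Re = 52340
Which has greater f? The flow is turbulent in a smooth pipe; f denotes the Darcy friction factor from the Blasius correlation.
f(A) = 0.0244, f(B) = 0.02089. Answer: A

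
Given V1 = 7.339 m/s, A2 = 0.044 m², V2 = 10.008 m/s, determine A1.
Formula: V_2 = \frac{A_1 V_1}{A_2}
Substituting knowns: 10.008 = A1·7.339/0.044
Solving for A1: A1 = 10.008·0.044/7.339 = 0.06 m²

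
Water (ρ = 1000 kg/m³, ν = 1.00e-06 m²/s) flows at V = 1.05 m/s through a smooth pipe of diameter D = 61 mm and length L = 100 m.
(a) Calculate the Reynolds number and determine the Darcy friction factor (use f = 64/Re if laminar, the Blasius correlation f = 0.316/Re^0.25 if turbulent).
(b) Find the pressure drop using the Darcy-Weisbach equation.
(a) Re = V·D/ν = 1.05·0.061/1.00e-06 = 64050 → turbulent (Re > 4000); f = 0.316/Re^0.25 = 0.316/64050^0.25 = 0.019864
(b) Darcy-Weisbach: ΔP = f·(L/D)·½ρV²/1000 = 0.019864·(100/0.061)·½·1000·1.05²/1000 = 17.95 kPa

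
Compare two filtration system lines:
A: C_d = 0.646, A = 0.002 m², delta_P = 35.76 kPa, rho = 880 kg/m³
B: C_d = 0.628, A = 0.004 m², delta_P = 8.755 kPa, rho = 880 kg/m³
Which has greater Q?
Q(A) = 11.65 L/s, Q(B) = 11.21 L/s. Answer: A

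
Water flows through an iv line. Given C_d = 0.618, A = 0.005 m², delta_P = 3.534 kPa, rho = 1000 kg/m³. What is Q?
Formula: Q = C_d A \sqrt{\frac{2 \Delta P}{\rho}}
Q = 0.618·0.005·√(2·(3.534·1000)/1000)·1000 = 8.215 L/s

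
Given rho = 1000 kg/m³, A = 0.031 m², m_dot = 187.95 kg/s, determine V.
Formula: \dot{m} = \rho A V
Substituting knowns: 187.95 = 1000·0.031·V
Solving for V: V = 187.95/(1000·0.031) = 6.063 m/s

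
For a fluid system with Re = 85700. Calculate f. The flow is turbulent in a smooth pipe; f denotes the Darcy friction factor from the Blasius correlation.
Formula: f = \frac{0.316}{Re^{0.25}}
f = 0.316/85700^0.25 = 0.01847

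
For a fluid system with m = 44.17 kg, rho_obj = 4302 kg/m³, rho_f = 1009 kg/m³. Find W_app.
Formula: W_{app} = mg\left(1 - \frac{\rho_f}{\rho_{obj}}\right)
W_app = 44.17·9.81·(1 − 1009/4302) = 331.7 N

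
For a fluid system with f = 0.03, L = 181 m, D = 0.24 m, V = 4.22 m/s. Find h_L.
Formula: h_L = f \frac{L}{D} \frac{V^2}{2g}
h_L = 0.03·(181/0.24)·4.22²/(2·9.81) = 20.54 m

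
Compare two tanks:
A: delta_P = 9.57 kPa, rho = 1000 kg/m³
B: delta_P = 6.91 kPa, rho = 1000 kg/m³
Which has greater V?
V(A) = 4.375 m/s, V(B) = 3.718 m/s. Answer: A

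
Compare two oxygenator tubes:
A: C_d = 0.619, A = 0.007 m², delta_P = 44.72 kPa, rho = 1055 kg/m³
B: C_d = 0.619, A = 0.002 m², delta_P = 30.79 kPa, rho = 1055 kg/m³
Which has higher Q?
Q(A) = 39.9 L/s, Q(B) = 9.458 L/s. Answer: A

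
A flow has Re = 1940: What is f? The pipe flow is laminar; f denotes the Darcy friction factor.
Formula: f = \frac{64}{Re}
f = 64/1940 = 0.03299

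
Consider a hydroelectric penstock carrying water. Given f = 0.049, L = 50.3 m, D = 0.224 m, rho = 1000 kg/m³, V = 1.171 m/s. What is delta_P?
Formula: \Delta P = f \frac{L}{D} \frac{\rho V^2}{2}
delta_P = 0.049·(50.3/0.224)·0.5·1000·1.171²/1000 = 7.544 kPa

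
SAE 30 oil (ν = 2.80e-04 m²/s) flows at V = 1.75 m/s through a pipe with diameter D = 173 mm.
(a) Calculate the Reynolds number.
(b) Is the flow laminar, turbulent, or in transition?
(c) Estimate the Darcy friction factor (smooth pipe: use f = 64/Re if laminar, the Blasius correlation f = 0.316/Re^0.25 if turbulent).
(a) Re = V·D/ν = 1.75·0.173/2.80e-04 = 1081.2
(b) Flow regime: laminar (Re < 2300)
(c) Friction factor: f = 64/Re = 64/1081.2 = 0.05919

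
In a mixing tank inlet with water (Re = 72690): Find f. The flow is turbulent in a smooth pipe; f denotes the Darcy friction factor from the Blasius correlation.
Formula: f = \frac{0.316}{Re^{0.25}}
f = 0.316/72690^0.25 = 0.01925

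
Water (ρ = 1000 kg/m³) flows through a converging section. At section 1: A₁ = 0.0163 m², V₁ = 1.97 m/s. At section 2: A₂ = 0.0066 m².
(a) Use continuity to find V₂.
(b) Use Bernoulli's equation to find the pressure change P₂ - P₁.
(a) Continuity: A₁V₁=A₂V₂ -> V₂=A₁V₁/A₂=0.0163*1.97/0.0066=4.87 m/s
(b) Bernoulli: P₂-P₁=0.5*rho*(V₁^2-V₂^2)/1000=0.5*1000*(1.97^2-4.87^2)/1000=-9.918 kPa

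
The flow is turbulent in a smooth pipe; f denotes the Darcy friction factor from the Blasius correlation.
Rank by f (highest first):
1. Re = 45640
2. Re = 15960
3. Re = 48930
Case 1: f = 0.02162
Case 2: f = 0.02811
Case 3: f = 0.02125
Ranking (highest first): 2, 1, 3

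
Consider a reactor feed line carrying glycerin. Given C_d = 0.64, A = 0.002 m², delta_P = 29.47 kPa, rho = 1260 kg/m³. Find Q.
Formula: Q = C_d A \sqrt{\frac{2 \Delta P}{\rho}}
Q = 0.64·0.002·√(2·(29.47·1000)/1260)·1000 = 8.754 L/s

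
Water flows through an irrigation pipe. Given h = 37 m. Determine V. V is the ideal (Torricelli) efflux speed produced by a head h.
Formula: V = \sqrt{2 g h}
V = √(2·9.81·37) = 26.94 m/s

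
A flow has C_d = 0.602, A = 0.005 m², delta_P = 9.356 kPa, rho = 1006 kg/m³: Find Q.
Formula: Q = C_d A \sqrt{\frac{2 \Delta P}{\rho}}
Q = 0.602·0.005·√(2·(9.356·1000)/1006)·1000 = 12.98 L/s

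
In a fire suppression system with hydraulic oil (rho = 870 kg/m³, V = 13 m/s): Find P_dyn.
Formula: P_{dyn} = \frac{1}{2} \rho V^2
P_dyn = 0.5·870·13²/1000 = 73.52 kPa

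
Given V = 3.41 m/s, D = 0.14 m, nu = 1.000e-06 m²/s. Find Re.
Formula: Re = \frac{V D}{\nu}
Re = 3.41·0.14/1.000e-06 = 477400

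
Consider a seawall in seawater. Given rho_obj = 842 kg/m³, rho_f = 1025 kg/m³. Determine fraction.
Formula: f_{sub} = \frac{\rho_{obj}}{\rho_f}
fraction = 842/1025 = 0.8215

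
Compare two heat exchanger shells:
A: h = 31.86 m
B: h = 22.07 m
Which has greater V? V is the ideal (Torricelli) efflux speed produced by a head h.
V(A) = 25 m/s, V(B) = 20.81 m/s. Answer: A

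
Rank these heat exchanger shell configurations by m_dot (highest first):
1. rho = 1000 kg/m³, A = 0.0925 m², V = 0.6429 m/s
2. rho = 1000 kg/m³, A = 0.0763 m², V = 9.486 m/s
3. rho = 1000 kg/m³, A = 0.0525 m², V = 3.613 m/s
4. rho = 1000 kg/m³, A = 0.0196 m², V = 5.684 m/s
Case 1: m_dot = 59.47 kg/s
Case 2: m_dot = 723.8 kg/s
Case 3: m_dot = 189.7 kg/s
Case 4: m_dot = 111.4 kg/s
Ranking (highest first): 2, 3, 4, 1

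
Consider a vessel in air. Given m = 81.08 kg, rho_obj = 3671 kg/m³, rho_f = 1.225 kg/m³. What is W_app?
Formula: W_{app} = mg\left(1 - \frac{\rho_f}{\rho_{obj}}\right)
W_app = 81.08·9.81·(1 − 1.225/3671) = 795.1 N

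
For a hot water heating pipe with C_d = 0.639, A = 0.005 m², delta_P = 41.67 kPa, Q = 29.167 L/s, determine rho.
Formula: Q = C_d A \sqrt{\frac{2 \Delta P}{\rho}}
Substituting knowns: 29.167 = 0.639·0.005·√(2·(41.67·1000)/rho)·1000
Solving for rho: rho = 2·(41.67·1000)/((29.167/1000)/(0.639·0.005))² = 1000 kg/m³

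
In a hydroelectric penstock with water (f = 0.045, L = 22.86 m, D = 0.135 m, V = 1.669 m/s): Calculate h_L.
Formula: h_L = f \frac{L}{D} \frac{V^2}{2g}
h_L = 0.045·(22.86/0.135)·1.669²/(2·9.81) = 1.082 m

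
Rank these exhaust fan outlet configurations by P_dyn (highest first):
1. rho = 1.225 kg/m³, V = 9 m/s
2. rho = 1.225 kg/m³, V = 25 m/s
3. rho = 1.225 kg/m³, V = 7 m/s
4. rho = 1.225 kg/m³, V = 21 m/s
Case 1: P_dyn = 0.04961 kPa
Case 2: P_dyn = 0.3828 kPa
Case 3: P_dyn = 0.03001 kPa
Case 4: P_dyn = 0.2701 kPa
Ranking (highest first): 2, 4, 1, 3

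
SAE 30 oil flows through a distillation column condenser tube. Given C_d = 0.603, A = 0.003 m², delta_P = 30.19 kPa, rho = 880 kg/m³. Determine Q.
Formula: Q = C_d A \sqrt{\frac{2 \Delta P}{\rho}}
Q = 0.603·0.003·√(2·(30.19·1000)/880)·1000 = 14.98 L/s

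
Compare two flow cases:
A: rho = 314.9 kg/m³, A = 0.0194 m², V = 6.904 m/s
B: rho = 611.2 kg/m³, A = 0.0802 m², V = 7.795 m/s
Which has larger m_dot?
m_dot(A) = 42.18 kg/s, m_dot(B) = 382.1 kg/s. Answer: B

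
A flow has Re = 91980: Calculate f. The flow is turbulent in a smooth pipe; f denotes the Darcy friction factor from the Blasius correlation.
Formula: f = \frac{0.316}{Re^{0.25}}
f = 0.316/91980^0.25 = 0.01815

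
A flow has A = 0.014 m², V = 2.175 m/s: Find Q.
Formula: Q = A V
Q = 0.014·2.175·1000 = 30.45 L/s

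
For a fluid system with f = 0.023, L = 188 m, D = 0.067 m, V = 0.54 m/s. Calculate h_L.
Formula: h_L = f \frac{L}{D} \frac{V^2}{2g}
h_L = 0.023·(188/0.067)·0.54²/(2·9.81) = 0.9592 m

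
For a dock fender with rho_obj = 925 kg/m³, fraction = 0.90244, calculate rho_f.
Formula: f_{sub} = \frac{\rho_{obj}}{\rho_f}
Substituting knowns: 0.90244 = 925/rho_f
Solving for rho_f: rho_f = 925/0.90244 = 1025 kg/m³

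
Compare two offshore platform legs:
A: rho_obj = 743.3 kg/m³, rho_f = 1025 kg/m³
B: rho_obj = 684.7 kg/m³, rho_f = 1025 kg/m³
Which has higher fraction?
fraction(A) = 0.7252, fraction(B) = 0.668. Answer: A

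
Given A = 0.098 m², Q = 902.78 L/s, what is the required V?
Formula: Q = A V
Substituting knowns: 902.78 = 0.098·V·1000
Solving for V: V = (902.78/1000)/0.098 = 9.212 m/s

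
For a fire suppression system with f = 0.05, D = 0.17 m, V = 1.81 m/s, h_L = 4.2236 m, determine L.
Formula: h_L = f \frac{L}{D} \frac{V^2}{2g}
Substituting knowns: 4.2236 = 0.05·(L/0.17)·1.81²/(2·9.81)
Solving for L: L = 4.2236·2·9.81·0.17/(0.05·1.81²) = 86 m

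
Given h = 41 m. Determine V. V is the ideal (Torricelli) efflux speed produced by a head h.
Formula: V = \sqrt{2 g h}
V = √(2·9.81·41) = 28.36 m/s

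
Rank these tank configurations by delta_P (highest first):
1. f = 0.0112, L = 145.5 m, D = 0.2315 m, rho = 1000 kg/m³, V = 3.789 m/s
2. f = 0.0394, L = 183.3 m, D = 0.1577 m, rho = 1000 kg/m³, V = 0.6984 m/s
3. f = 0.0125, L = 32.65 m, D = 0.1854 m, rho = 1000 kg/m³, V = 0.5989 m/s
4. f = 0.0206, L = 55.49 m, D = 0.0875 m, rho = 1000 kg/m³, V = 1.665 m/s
Case 1: delta_P = 50.53 kPa
Case 2: delta_P = 11.17 kPa
Case 3: delta_P = 0.3948 kPa
Case 4: delta_P = 18.11 kPa
Ranking (highest first): 1, 4, 2, 3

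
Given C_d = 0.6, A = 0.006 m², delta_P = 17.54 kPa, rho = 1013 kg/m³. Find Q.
Formula: Q = C_d A \sqrt{\frac{2 \Delta P}{\rho}}
Q = 0.6·0.006·√(2·(17.54·1000)/1013)·1000 = 21.18 L/s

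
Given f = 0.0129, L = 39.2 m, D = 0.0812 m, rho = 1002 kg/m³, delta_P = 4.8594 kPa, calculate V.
Formula: \Delta P = f \frac{L}{D} \frac{\rho V^2}{2}
Substituting knowns: 4.8594 = 0.0129·(39.2/0.0812)·0.5·1002·V²/1000
Solving for V: V = √((4.8594·1000)/(0.0129·(39.2/0.0812)·0.5·1002)) = 1.248 m/s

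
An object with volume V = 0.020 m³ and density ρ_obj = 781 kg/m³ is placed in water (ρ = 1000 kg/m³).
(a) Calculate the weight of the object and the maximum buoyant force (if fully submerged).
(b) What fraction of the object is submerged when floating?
(a) W=rho_obj*g*V=781*9.81*0.020=153.2 N; F_B(max)=rho*g*V=1000*9.81*0.020=196.2 N
(b) Floating fraction=rho_obj/rho=781/1000=0.781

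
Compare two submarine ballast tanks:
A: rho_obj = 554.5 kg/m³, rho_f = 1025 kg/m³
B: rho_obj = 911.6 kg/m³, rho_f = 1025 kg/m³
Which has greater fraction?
fraction(A) = 0.541, fraction(B) = 0.8894. Answer: B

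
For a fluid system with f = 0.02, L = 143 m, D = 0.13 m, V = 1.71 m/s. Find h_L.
Formula: h_L = f \frac{L}{D} \frac{V^2}{2g}
h_L = 0.02·(143/0.13)·1.71²/(2·9.81) = 3.279 m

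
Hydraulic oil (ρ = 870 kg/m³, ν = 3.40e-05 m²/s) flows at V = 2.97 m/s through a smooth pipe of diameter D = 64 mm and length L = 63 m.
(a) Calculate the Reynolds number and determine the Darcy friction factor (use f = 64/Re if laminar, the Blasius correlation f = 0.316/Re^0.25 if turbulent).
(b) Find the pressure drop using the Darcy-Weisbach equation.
(a) Re = V·D/ν = 2.97·0.064/3.40e-05 = 5590.6 → turbulent (Re > 4000); f = 0.316/Re^0.25 = 0.316/5590.6^0.25 = 0.036545
(b) Darcy-Weisbach: ΔP = f·(L/D)·½ρV²/1000 = 0.036545·(63/0.064)·½·870·2.97²/1000 = 138 kPa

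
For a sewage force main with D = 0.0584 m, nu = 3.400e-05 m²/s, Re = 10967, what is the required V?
Formula: Re = \frac{V D}{\nu}
Substituting knowns: 10967 = V·0.0584/3.400e-05
Solving for V: V = 10967·3.400e-05/0.0584 = 6.385 m/s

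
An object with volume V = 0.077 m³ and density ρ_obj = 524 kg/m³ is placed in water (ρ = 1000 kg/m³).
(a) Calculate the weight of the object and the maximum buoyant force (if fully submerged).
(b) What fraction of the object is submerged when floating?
(a) W=rho_obj*g*V=524*9.81*0.077=395.8 N; F_B(max)=rho*g*V=1000*9.81*0.077=755.4 N
(b) Floating fraction=rho_obj/rho=524/1000=0.524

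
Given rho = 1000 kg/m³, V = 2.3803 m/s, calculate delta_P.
Formula: V = \sqrt{\frac{2 \Delta P}{\rho}}
Substituting knowns: 2.3803 = √(2·(delta_P·1000)/1000)
Solving for delta_P: delta_P = 2.3803²·1000/2/1000 = 2.833 kPa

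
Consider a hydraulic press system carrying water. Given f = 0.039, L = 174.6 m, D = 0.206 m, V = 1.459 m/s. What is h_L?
Formula: h_L = f \frac{L}{D} \frac{V^2}{2g}
h_L = 0.039·(174.6/0.206)·1.459²/(2·9.81) = 3.586 m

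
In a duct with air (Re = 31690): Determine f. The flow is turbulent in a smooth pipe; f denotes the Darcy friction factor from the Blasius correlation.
Formula: f = \frac{0.316}{Re^{0.25}}
f = 0.316/31690^0.25 = 0.02368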